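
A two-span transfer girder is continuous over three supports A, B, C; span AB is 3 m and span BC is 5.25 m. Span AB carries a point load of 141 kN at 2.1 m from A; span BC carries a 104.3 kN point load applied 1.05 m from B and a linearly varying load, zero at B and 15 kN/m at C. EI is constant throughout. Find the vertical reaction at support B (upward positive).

R_B = 244 kN

Take M_B as the redundant. Released structure: two simple spans AB and BC with a hinge at B.
Discontinuity in slope at B on the released structure — sum the simple-span end rotations:
  span AB: point load 141 at a = 2.1: Pab(L + a)/(6LEI) = 75.51/EI
  span BC: point load 104.3 at a = 1.05: Pab(L + b)/(6LEI) = 138/EI
  span BC: triangular load, peak 15: 7w₀L³/(360EI) = 42.21/EI
  relative rotation θ_0 = (75.51 + 180.2)/EI = 255.7/EI
A unit hogging moment at B produces rotation L₁/(3EI) + L₂/(3EI) = 2.75/EI.
Compatibility: M_B·(L₁+L₂)/(3EI) = θ_0, giving M_B = 92.98 kN·m (hogging).
Span AB, ΣM about A with M_B applied at B: R_B^{AB}·3 = 296.1 + 92.98, so R_B^{AB} = 129.7 kN and R_A = 141 − 129.7 = 11.31 kN.
Span BC, ΣM about C: R_B^{BC}·5.25 = 507 + 92.98, so R_B^{BC} = 114.3 kN and R_C = 143.7 − 114.3 = 29.4 kN.
R_B = 129.7 + 114.3 = 244 kN.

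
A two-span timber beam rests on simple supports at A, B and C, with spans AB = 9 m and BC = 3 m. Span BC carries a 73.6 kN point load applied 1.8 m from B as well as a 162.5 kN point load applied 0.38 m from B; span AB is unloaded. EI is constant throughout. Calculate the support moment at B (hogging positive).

Release continuity at B by inserting a hinge; the redundant is the internal moment M_B. The primary structure is two simply-supported spans AB and BC.
Discontinuity in slope at B on the released structure — sum the simple-span end rotations:
  span BC: point load 73.6 at a = 1.8: Pab(L + b)/(6LEI) = 37.09/EI
  span BC: point load 162.5 at a = 0.38: Pab(L + b)/(6LEI) = 50.51/EI
  relative rotation θ_0 = (0 + 87.61)/EI = 87.61/EI
A unit hogging moment at B produces rotation L₁/(3EI) + L₂/(3EI) = 4/EI.
Compatibility: M_B·(L₁+L₂)/(3EI) = θ_0, giving M_B = 21.9 kN·m (hogging).

M_B = 21.9 kN·m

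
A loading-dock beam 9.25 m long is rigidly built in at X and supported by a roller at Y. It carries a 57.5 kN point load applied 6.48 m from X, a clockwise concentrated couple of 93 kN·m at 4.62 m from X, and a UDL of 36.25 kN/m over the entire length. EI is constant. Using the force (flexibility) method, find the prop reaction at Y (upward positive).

Release the roller at Y. Primary structure: cantilever fixed at X.
Deflection at Y on the released cantilever, summing each load's contribution:
  point load 57.5 at a = 6.48: Pa²(3L − a)/(6EI) = 8559/EI
  clockwise couple 93 at a = 4.62: M₀a(2L − a)/(2EI) = 2982/EI
  UDL 36.25: wL⁴/(8EI) = 33173/EI
  δ_0 = 44714/EI
Tip deflection under a unit load at Y: L³/(3EI) = 263.8/EI.
Compatibility at Y: δ_0 − R_Y·δ_{YY} = 0, so R_Y = 44714/263.8 = 169.5 kN.

R_Y = 169.5 kN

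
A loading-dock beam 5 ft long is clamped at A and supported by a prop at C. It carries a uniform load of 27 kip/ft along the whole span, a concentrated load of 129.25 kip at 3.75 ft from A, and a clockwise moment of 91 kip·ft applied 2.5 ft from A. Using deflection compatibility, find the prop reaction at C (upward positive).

R_C = 152.9 kip

Choose R_C as the redundant. The primary structure is the cantilever fixed at A.
Free-end deflection of the primary structure under the applied loading (downward +):
  UDL 27: wL⁴/(8EI) = 2109/EI
  point load 129.25 at a = 3.75: Pa²(3L − a)/(6EI) = 3408/EI
  clockwise couple 91 at a = 2.5: M₀a(2L − a)/(2EI) = 853.1/EI
  δ_0 = 6370/EI
Flexibility coefficient — unit upward force at C: δ_{CC} = L³/(3EI) = 41.67/EI.
Compatibility at C: δ_0 − R_C·δ_{CC} = 0, so R_C = 6370/41.67 = 152.9 kip.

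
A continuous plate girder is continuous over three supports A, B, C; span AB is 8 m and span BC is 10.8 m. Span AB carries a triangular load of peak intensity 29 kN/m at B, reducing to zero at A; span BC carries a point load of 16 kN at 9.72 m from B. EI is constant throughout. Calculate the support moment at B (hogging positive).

Take M_B as the redundant. Released structure: two simple spans AB and BC with a hinge at B.
Rotations at B on the released spans (each span's end-slope, ×1/EI):
  span AB: triangular load, peak 29: w₀L³/(45EI) = 330/EI
  span BC: point load 16 at a = 9.72: Pab(L + b)/(6LEI) = 30.79/EI
  relative rotation θ_0 = (330 + 30.79)/EI = 360.7/EI
A unit hogging moment at B produces rotation L₁/(3EI) + L₂/(3EI) = 6.267/EI.
Compatibility: M_B·(L₁+L₂)/(3EI) = θ_0, giving M_B = 57.57 kN·m (hogging).

M_B = 57.57 kN·m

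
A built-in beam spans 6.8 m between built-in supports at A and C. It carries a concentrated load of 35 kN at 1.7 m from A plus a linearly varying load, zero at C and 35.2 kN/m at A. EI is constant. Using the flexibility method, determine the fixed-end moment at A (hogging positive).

M_A = 114.9 kN·m

Release both end moments; the primary structure is a simply-supported span AC with redundants M_A and M_C.
Simple-span end rotations at A and C under the given loads:
  at A: point load 35 at a = 1.7: Pab(L + b)/(6LEI) = 88.51/EI
  at C: point load 35 at a = 1.7: Pab(L + a)/(6LEI) = 63.22/EI
  at A: triangular load, peak 35.2: w₀L³/(45EI) = 246/EI
  at C: triangular load, peak 35.2: 7w₀L³/(360EI) = 215.2/EI
  θ_A0 = 334.5/EI,  θ_C0 = 278.4/EI
Flexibility coefficients: a unit moment at one end gives L/(3EI) there and L/(6EI) at the far end, so f₁₁ = f₂₂ = 2.267/EI and f₁₂ = f₂₁ = 1.133/EI.
Compatibility — zero rotation at each built-in end:
  2.267 M_A + 1.133 M_C = 334.5
  1.133 M_A + 2.267 M_C = 278.4
Solving the pair gives M_A = 114.9 kN·m and M_C = 65.41 kN·m (hogging).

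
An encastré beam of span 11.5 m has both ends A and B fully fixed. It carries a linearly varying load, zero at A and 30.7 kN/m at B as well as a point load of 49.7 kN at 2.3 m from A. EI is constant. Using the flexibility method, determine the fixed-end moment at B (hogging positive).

M_B = 221.3 kN·m

Take the two fixed-end moments M_A, M_B as redundants; the released structure is the simple span AB.
End rotations of the released simple span under the applied load (×1/EI):
  at A: triangular load, peak 30.7: 7w₀L³/(360EI) = 907.9/EI
  at B: triangular load, peak 30.7: w₀L³/(45EI) = 1038/EI
  at A: point load 49.7 at a = 2.3: Pab(L + b)/(6LEI) = 315.5/EI
  at B: point load 49.7 at a = 2.3: Pab(L + a)/(6LEI) = 210.3/EI
  θ_A0 = 1223/EI,  θ_B0 = 1248/EI
Flexibility coefficients: a unit moment at one end gives L/(3EI) there and L/(6EI) at the far end, so f₁₁ = f₂₂ = 3.833/EI and f₁₂ = f₂₁ = 1.917/EI.
Compatibility — zero rotation at each built-in end:
  3.833 M_A + 1.917 M_B = 1223
  1.917 M_A + 3.833 M_B = 1248
Solving the pair gives M_A = 208.5 kN·m and M_B = 221.3 kN·m (hogging).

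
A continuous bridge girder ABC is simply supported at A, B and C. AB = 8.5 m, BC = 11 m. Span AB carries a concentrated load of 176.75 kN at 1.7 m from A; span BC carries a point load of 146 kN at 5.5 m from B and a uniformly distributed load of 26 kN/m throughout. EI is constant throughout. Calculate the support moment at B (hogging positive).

Insert a hinge at B; M_B is the redundant, and each span becomes simply supported.
Discontinuity in slope at B on the released structure — sum the simple-span end rotations:
  span AB: point load 176.75 at a = 1.7: Pab(L + a)/(6LEI) = 408.6/EI
  span BC: point load 146 at a = 5.5: Pab(L + b)/(6LEI) = 1104/EI
  span BC: UDL 26: wL³/(24EI) = 1442/EI
  relative rotation θ_0 = (408.6 + 2546)/EI = 2955/EI
A unit hogging moment at B produces rotation L₁/(3EI) + L₂/(3EI) = 6.5/EI.
Slope continuity at B: θ_0 = M_B·6.5/EI, so M_B = 2955/6.5 = 454.6 kN·m (hogging).

M_B = 454.6 kN·m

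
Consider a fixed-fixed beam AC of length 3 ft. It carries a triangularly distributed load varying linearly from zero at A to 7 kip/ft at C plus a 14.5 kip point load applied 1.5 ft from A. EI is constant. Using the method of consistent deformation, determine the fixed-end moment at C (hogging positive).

Take the two fixed-end moments M_A, M_C as redundants; the released structure is the simple span AC.
End rotations of the released simple span under the applied load (×1/EI):
  at A: triangular load, peak 7: 7w₀L³/(360EI) = 3.675/EI
  at C: triangular load, peak 7: w₀L³/(45EI) = 4.2/EI
  at A: point load 14.5 at a = 1.5: Pab(L + b)/(6LEI) = 8.156/EI
  at C: point load 14.5 at a = 1.5: Pab(L + a)/(6LEI) = 8.156/EI
  θ_A0 = 11.83/EI,  θ_C0 = 12.36/EI
Flexibility coefficients: a unit moment at one end gives L/(3EI) there and L/(6EI) at the far end, so f₁₁ = f₂₂ = 1/EI and f₁₂ = f₂₁ = 0.5/EI.
Compatibility — zero rotation at each built-in end:
  1 M_A + 0.5 M_C = 11.83
  0.5 M_A + 1 M_C = 12.36
Solving the pair gives M_A = 7.537 kip·ft and M_C = 8.588 kip·ft (hogging).

M_C = 8.588 kip·ft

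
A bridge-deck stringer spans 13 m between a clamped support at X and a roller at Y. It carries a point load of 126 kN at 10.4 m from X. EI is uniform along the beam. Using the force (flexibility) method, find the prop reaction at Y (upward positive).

Release the roller at Y. Primary structure: cantilever fixed at X.
Primary-structure tip deflection at Y by superposition:
  point load 126 at a = 10.4: Pa²(3L − a)/(6EI) = 64961/EI
Flexibility coefficient — unit upward force at Y: δ_{YY} = L³/(3EI) = 732.3/EI.
The prop prevents deflection at Y: R_Y = δ_0/δ_{YY} = 64961/732.3 = 88.7 kN.

R_Y = 88.7 kN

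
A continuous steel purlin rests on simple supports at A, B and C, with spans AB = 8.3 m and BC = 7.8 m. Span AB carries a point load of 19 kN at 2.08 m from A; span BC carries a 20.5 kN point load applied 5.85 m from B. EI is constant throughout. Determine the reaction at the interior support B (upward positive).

Release continuity at B by inserting a hinge; the redundant is the internal moment M_B. The primary structure is two simply-supported spans AB and BC.
Rotations at B on the released spans (each span's end-slope, ×1/EI):
  span AB: point load 19 at a = 2.08: Pab(L + a)/(6LEI) = 51.24/EI
  span BC: point load 20.5 at a = 5.85: Pab(L + b)/(6LEI) = 48.72/EI
  relative rotation θ_0 = (51.24 + 48.72)/EI = 99.96/EI
A unit hogging moment at B produces rotation L₁/(3EI) + L₂/(3EI) = 5.367/EI.
Compatibility: M_B·(L₁+L₂)/(3EI) = θ_0, giving M_B = 18.63 kN·m (hogging).
Span AB, ΣM about A with M_B applied at B: R_B^{AB}·8.3 = 39.52 + 18.63, so R_B^{AB} = 7.005 kN and R_A = 19 − 7.005 = 11.99 kN.
Span BC, ΣM about C: R_B^{BC}·7.8 = 39.98 + 18.63, so R_B^{BC} = 7.513 kN and R_C = 20.5 − 7.513 = 12.99 kN.
R_B = 7.005 + 7.513 = 14.52 kN.

R_B = 14.52 kN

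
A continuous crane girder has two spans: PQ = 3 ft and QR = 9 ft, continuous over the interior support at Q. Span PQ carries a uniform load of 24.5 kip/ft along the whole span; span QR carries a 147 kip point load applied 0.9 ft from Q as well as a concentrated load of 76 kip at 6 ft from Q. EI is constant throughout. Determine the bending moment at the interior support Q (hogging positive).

Insert a hinge at Q; M_Q is the redundant, and each span becomes simply supported.
Discontinuity in slope at Q on the released structure — sum the simple-span end rotations:
  span PQ: UDL 24.5: wL³/(24EI) = 27.56/EI
  span QR: point load 147 at a = 0.9: Pab(L + b)/(6LEI) = 339.3/EI
  span QR: point load 76 at a = 6: Pab(L + b)/(6LEI) = 304/EI
  relative rotation θ_0 = (27.56 + 643.3)/EI = 670.9/EI
A unit hogging moment at Q produces rotation L₁/(3EI) + L₂/(3EI) = 4/EI.
Slope continuity at Q: θ_0 = M_Q·4/EI, so M_Q = 670.9/4 = 167.7 kip·ft (hogging).

M_Q = 167.7 kip·ft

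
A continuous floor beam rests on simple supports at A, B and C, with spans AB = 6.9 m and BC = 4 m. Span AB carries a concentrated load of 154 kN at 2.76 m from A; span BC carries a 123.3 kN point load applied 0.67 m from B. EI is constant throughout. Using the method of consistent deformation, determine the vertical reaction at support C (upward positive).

Insert a hinge at B; M_B is the redundant, and each span becomes simply supported.
End slopes at the hinge B, treating each span as simply supported:
  span AB: point load 154 at a = 2.76: Pab(L + a)/(6LEI) = 410.6/EI
  span BC: point load 123.3 at a = 0.67: Pab(L + b)/(6LEI) = 84.02/EI
  relative rotation θ_0 = (410.6 + 84.02)/EI = 494.6/EI
A unit hogging moment at B produces rotation L₁/(3EI) + L₂/(3EI) = 3.633/EI.
Slope continuity at B: θ_0 = M_B·3.633/EI, so M_B = 494.6/3.633 = 136.1 kN·m (hogging).
Span BC, ΣM about C: R_B^{BC}·4 = 410.6 + 136.1, so R_B^{BC} = 136.7 kN and R_C = 123.3 − 136.7 = -13.38 kN.

R_C = -13.38 kN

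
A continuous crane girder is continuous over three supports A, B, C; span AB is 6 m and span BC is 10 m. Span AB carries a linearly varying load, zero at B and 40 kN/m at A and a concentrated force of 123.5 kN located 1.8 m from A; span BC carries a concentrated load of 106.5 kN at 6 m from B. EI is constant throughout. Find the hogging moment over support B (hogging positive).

Take M_B as the redundant. Released structure: two simple spans AB and BC with a hinge at B.
Discontinuity in slope at B on the released structure — sum the simple-span end rotations:
  span AB: triangular load, peak 40: 7w₀L³/(360EI) = 168/EI
  span AB: point load 123.5 at a = 1.8: Pab(L + a)/(6LEI) = 202.3/EI
  span BC: point load 106.5 at a = 6: Pab(L + b)/(6LEI) = 596.4/EI
  relative rotation θ_0 = (370.3 + 596.4)/EI = 966.7/EI
A unit hogging moment at B produces rotation L₁/(3EI) + L₂/(3EI) = 5.333/EI.
Compatibility: M_B·(L₁+L₂)/(3EI) = θ_0, giving M_B = 181.3 kN·m (hogging).

M_B = 181.3 kN·m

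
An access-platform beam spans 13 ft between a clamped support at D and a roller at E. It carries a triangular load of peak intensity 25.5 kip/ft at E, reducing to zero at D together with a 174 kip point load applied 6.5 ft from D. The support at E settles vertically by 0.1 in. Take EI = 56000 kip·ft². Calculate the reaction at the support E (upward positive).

R_E = 144.9 kip

Take the reaction at E as the redundant and release it; the primary structure is a cantilever fixed at D.
Downward deflection at the released point E due to the loads:
  triangular load, peak 25.5 at the free end: 11w₀L⁴/(120EI) = 66761/EI
  point load 174 at a = 6.5: Pa²(3L − a)/(6EI) = 39821/EI
  δ_0 = 106582/EI
Flexibility coefficient — unit upward force at E: δ_{EE} = L³/(3EI) = 732.3/EI.
With EI = 56000 kip·ft²: δ_0 = 1.9032 ft and δ_{EE} = 0.013077 ft/kip.
Compatibility — the beam at E must follow the support down by 0.008333 ft: δ_0 − R_E·δ_{EE} = 0.008333, so R_E = (1.9032 − 0.008333)/0.013077 = 144.9 kip.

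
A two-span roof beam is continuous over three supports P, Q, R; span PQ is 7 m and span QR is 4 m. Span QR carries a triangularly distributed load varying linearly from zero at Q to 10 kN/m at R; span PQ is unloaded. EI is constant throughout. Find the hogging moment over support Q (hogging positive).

Release continuity at Q by inserting a hinge; the redundant is the internal moment M_Q. The primary structure is two simply-supported spans PQ and QR.
End slopes at the hinge Q, treating each span as simply supported:
  span QR: triangular load, peak 10: 7w₀L³/(360EI) = 12.44/EI
  relative rotation θ_0 = (0 + 12.44)/EI = 12.44/EI
A unit hogging moment at Q produces rotation L₁/(3EI) + L₂/(3EI) = 3.667/EI.
Compatibility: M_Q·(L₁+L₂)/(3EI) = θ_0, giving M_Q = 3.394 kN·m (hogging).

M_Q = 3.394 kN·m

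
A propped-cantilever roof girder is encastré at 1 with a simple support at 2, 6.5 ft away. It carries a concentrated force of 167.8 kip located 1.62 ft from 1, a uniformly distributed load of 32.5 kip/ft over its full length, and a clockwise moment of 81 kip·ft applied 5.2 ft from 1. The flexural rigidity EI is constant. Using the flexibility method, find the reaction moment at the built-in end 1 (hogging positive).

Take the reaction at 2 as the redundant and release it; the primary structure is a cantilever fixed at 1.
Primary-structure tip deflection at 2 by superposition:
  point load 167.8 at a = 1.62: Pa²(3L − a)/(6EI) = 1312/EI
  UDL 32.5: wL⁴/(8EI) = 7252/EI
  clockwise couple 81 at a = 5.2: M₀a(2L − a)/(2EI) = 1643/EI
  δ_0 = 10207/EI
Flexibility coefficient — unit upward force at 2: δ_{22} = L³/(3EI) = 91.54/EI.
The prop prevents deflection at 2: R_2 = δ_0/δ_{22} = 10207/91.54 = 111.5 kip.
Moment equilibrium about 1: M_1 = Σ(load moments about 1) − R_2·L = 1039 − 111.5×6.5 = 314.7 kip·ft.

M_1 = 314.7 kip·ft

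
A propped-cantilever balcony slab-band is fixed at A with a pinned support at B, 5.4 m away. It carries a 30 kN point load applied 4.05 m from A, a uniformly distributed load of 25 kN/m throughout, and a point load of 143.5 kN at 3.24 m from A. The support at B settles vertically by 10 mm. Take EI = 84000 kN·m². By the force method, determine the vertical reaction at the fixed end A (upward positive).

Take the reaction at B as the redundant and release it; the primary structure is a cantilever fixed at A.
Downward deflection at the released point B due to the loads:
  point load 30 at a = 4.05: Pa²(3L − a)/(6EI) = 996.5/EI
  UDL 25: wL⁴/(8EI) = 2657/EI
  point load 143.5 at a = 3.24: Pa²(3L − a)/(6EI) = 3254/EI
  δ_0 = 6907/EI
Flexibility coefficient — unit upward force at B: δ_{BB} = L³/(3EI) = 52.49/EI.
With EI = 84000 kN·m²: δ_0 = 0.082232 m and δ_{BB} = 0.000625 m/kN.
Compatibility — the beam at B must follow the support down by 0.01 m: δ_0 − R_B·δ_{BB} = 0.01, so R_B = (0.082232 − 0.01)/0.000625 = 115.6 kN.
Vertical equilibrium: R_A = ΣP − R_B = 308.5 − 115.6 = 192.9 kN.

R_A = 192.9 kN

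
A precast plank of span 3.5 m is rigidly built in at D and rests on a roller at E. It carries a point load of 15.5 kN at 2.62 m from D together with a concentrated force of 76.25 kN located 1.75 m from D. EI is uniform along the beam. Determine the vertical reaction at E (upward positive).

R_E = 33.61 kN

Remove the prop at E; the released (primary) structure is a cantilever built in at D.
Free-end deflection of the primary structure under the applied loading (downward +):
  point load 15.5 at a = 2.62: Pa²(3L − a)/(6EI) = 139.7/EI
  point load 76.25 at a = 1.75: Pa²(3L − a)/(6EI) = 340.5/EI
  δ_0 = 480.3/EI
Tip deflection under a unit load at E: L³/(3EI) = 14.29/EI.
Compatibility at E: δ_0 − R_E·δ_{EE} = 0, so R_E = 480.3/14.29 = 33.61 kN.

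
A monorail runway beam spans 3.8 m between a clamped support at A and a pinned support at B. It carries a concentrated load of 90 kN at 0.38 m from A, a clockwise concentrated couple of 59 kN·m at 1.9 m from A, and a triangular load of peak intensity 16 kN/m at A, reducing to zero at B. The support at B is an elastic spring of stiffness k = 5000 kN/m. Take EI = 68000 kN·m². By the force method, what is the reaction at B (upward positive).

Release the roller at B. Primary structure: cantilever fixed at A.
Deflection at B on the released cantilever, summing each load's contribution:
  point load 90 at a = 0.38: Pa²(3L − a)/(6EI) = 23.87/EI
  clockwise couple 59 at a = 1.9: M₀a(2L − a)/(2EI) = 319.5/EI
  triangular load, peak 16 at the fixed end: w₀L⁴/(30EI) = 111.2/EI
  δ_0 = 454.6/EI
Flexibility coefficient — unit upward force at B: δ_{BB} = L³/(3EI) = 18.29/EI.
With EI = 68000 kN·m²: δ_0 = 0.006685 m and δ_{BB} = 0.000269 m/kN.
Compatibility — the spring shortens by R_B/k under the reaction it provides: δ_0 − R_B·δ_{BB} = R_B/k. With 1/k = 0.0002 m/kN, R_B = δ_0 / (δ_{BB} + 1/k) = 0.006685 / (0.000269 + 0.0002) = 14.25 kN.

R_B = 14.25 kN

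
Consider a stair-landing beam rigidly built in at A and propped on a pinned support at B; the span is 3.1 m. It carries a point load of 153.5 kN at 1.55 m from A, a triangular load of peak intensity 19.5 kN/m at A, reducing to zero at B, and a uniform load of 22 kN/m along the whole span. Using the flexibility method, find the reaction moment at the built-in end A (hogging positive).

Take the reaction at B as the redundant and release it; the primary structure is a cantilever fixed at A.
Free-end deflection of the primary structure under the applied loading (downward +):
  point load 153.5 at a = 1.55: Pa²(3L − a)/(6EI) = 476.3/EI
  triangular load, peak 19.5 at the fixed end: w₀L⁴/(30EI) = 60.03/EI
  UDL 22: wL⁴/(8EI) = 254/EI
  δ_0 = 790.3/EI
Tip deflection under a unit load at B: L³/(3EI) = 9.93/EI.
Compatibility at B: δ_0 − R_B·δ_{BB} = 0, so R_B = 790.3/9.93 = 79.59 kN.
Moment equilibrium about A: M_A = Σ(load moments about A) − R_B·L = 374.9 − 79.59×3.1 = 128.1 kN·m.

M_A = 128.1 kN·m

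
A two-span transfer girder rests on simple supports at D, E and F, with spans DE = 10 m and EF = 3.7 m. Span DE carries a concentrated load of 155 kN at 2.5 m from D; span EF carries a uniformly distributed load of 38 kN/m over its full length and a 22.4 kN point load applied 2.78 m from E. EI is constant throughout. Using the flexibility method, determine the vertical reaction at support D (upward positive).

R_D = 101 kN

Insert a hinge at E; M_E is the redundant, and each span becomes simply supported.
End slopes at the hinge E, treating each span as simply supported:
  span DE: point load 155 at a = 2.5: Pab(L + a)/(6LEI) = 605.5/EI
  span EF: UDL 38: wL³/(24EI) = 80.2/EI
  span EF: point load 22.4 at a = 2.78: Pab(L + b)/(6LEI) = 11.92/EI
  relative rotation θ_0 = (605.5 + 92.12)/EI = 697.6/EI
A unit hogging moment at E produces rotation L₁/(3EI) + L₂/(3EI) = 4.567/EI.
Compatibility: M_E·(L₁+L₂)/(3EI) = θ_0, giving M_E = 152.8 kN·m (hogging).
Span DE, ΣM about D with M_E applied at E: R_E^{DE}·10 = 387.5 + 152.8, so R_E^{DE} = 54.03 kN and R_D = 155 − 54.03 = 101 kN.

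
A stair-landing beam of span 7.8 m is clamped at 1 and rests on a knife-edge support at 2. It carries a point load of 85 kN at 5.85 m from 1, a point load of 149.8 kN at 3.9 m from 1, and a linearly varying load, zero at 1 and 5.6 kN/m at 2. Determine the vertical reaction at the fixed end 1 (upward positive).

Remove the prop at 2; the released (primary) structure is a cantilever built in at 1.
Downward deflection at the released point 2 due to the loads:
  point load 85 at a = 5.85: Pa²(3L − a)/(6EI) = 8509/EI
  point load 149.8 at a = 3.9: Pa²(3L − a)/(6EI) = 7405/EI
  triangular load, peak 5.6 at the free end: 11w₀L⁴/(120EI) = 1900/EI
  δ_0 = 17814/EI
Tip deflection under a unit load at 2: L³/(3EI) = 158.2/EI.
Compatibility at 2: δ_0 − R_2·δ_{22} = 0, so R_2 = 17814/158.2 = 112.6 kN.
Vertical equilibrium: R_1 = ΣP − R_2 = 256.6 − 112.6 = 144 kN.

R_1 = 144 kN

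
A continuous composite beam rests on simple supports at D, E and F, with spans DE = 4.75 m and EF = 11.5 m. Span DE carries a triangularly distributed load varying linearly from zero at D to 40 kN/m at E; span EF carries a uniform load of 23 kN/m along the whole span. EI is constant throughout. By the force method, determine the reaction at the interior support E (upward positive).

Release continuity at E by inserting a hinge; the redundant is the internal moment M_E. The primary structure is two simply-supported spans DE and EF.
Rotations at E on the released spans (each span's end-slope, ×1/EI):
  span DE: triangular load, peak 40: w₀L³/(45EI) = 95.26/EI
  span EF: UDL 23: wL³/(24EI) = 1458/EI
  relative rotation θ_0 = (95.26 + 1458)/EI = 1553/EI
A unit hogging moment at E produces rotation L₁/(3EI) + L₂/(3EI) = 5.417/EI.
Compatibility: M_E·(L₁+L₂)/(3EI) = θ_0, giving M_E = 286.7 kN·m (hogging).
Span DE, ΣM about D with M_E applied at E: R_E^{DE}·4.75 = 300.8 + 286.7, so R_E^{DE} = 123.7 kN and R_D = 95 − 123.7 = -28.68 kN.
Span EF, ΣM about F: R_E^{EF}·11.5 = 1521 + 286.7, so R_E^{EF} = 157.2 kN and R_F = 264.5 − 157.2 = 107.3 kN.
R_E = 123.7 + 157.2 = 280.9 kN.

R_E = 280.9 kN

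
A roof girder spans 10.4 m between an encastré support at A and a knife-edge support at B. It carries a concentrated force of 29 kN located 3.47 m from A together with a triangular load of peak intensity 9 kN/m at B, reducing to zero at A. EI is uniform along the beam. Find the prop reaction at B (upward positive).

Choose R_B as the redundant. The primary structure is the cantilever fixed at A.
Downward deflection at the released point B due to the loads:
  point load 29 at a = 3.47: Pa²(3L − a)/(6EI) = 1614/EI
  triangular load, peak 9 at the free end: 11w₀L⁴/(120EI) = 9651/EI
  δ_0 = 11265/EI
Flexibility coefficient — unit upward force at B: δ_{BB} = L³/(3EI) = 375/EI.
Compatibility at B: δ_0 − R_B·δ_{BB} = 0, so R_B = 11265/375 = 30.04 kN.

R_B = 30.04 kN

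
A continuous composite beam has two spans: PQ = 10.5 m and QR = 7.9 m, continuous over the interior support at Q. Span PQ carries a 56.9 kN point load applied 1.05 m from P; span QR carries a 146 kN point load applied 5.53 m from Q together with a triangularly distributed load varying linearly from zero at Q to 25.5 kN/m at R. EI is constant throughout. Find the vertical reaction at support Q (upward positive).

R_Q = 110.6 kN

Release continuity at Q by inserting a hinge; the redundant is the internal moment M_Q. The primary structure is two simply-supported spans PQ and QR.
End slopes at the hinge Q, treating each span as simply supported:
  span PQ: point load 56.9 at a = 1.05: Pab(L + a)/(6LEI) = 103.5/EI
  span QR: point load 146 at a = 5.53: Pab(L + b)/(6LEI) = 414.6/EI
  span QR: triangular load, peak 25.5: 7w₀L³/(360EI) = 244.5/EI
  relative rotation θ_0 = (103.5 + 659.1)/EI = 762.6/EI
A unit hogging moment at Q produces rotation L₁/(3EI) + L₂/(3EI) = 6.133/EI.
Slope continuity at Q: θ_0 = M_Q·6.133/EI, so M_Q = 762.6/6.133 = 124.3 kN·m (hogging).
Span PQ, ΣM about P with M_Q applied at Q: R_Q^{PQ}·10.5 = 59.74 + 124.3, so R_Q^{PQ} = 17.53 kN and R_P = 56.9 − 17.53 = 39.37 kN.
Span QR, ΣM about R: R_Q^{QR}·7.9 = 611.3 + 124.3, so R_Q^{QR} = 93.11 kN and R_R = 246.7 − 93.11 = 153.6 kN.
R_Q = 17.53 + 93.11 = 110.6 kN.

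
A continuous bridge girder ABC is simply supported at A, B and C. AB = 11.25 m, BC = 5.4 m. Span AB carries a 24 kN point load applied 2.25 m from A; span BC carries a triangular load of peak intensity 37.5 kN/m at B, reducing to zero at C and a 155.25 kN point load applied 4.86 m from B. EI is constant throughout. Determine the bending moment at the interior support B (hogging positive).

M_B = 54.62 kN·m

Take M_B as the redundant. Released structure: two simple spans AB and BC with a hinge at B.
Discontinuity in slope at B on the released structure — sum the simple-span end rotations:
  span AB: point load 24 at a = 2.25: Pab(L + a)/(6LEI) = 97.2/EI
  span BC: triangular load, peak 37.5: w₀L³/(45EI) = 131.2/EI
  span BC: point load 155.25 at a = 4.86: Pab(L + b)/(6LEI) = 74.7/EI
  relative rotation θ_0 = (97.2 + 205.9)/EI = 303.1/EI
A unit hogging moment at B produces rotation L₁/(3EI) + L₂/(3EI) = 5.55/EI.
Slope continuity at B: θ_0 = M_B·5.55/EI, so M_B = 303.1/5.55 = 54.62 kN·m (hogging).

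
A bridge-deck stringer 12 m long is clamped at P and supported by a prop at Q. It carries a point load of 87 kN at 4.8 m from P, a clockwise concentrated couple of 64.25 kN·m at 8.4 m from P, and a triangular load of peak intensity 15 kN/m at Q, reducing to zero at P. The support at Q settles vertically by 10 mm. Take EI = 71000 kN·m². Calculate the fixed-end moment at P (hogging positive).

Remove the prop at Q; the released (primary) structure is a cantilever built in at P.
Primary-structure tip deflection at Q by superposition:
  point load 87 at a = 4.8: Pa²(3L − a)/(6EI) = 10423/EI
  clockwise couple 64.25 at a = 8.4: M₀a(2L − a)/(2EI) = 4210/EI
  triangular load, peak 15 at the free end: 11w₀L⁴/(120EI) = 28512/EI
  δ_0 = 43145/EI
Flexibility coefficient — unit upward force at Q: δ_{QQ} = L³/(3EI) = 576/EI.
With EI = 71000 kN·m²: δ_0 = 0.60768 m and δ_{QQ} = 0.008113 m/kN.
Compatibility — the beam at Q must follow the support down by 0.01 m: δ_0 − R_Q·δ_{QQ} = 0.01, so R_Q = (0.60768 − 0.01)/0.008113 = 73.67 kN.
Moment equilibrium about P: M_P = Σ(load moments about P) − R_Q·L = 1202 − 73.67×12 = 317.8 kN·m.

M_P = 317.8 kN·m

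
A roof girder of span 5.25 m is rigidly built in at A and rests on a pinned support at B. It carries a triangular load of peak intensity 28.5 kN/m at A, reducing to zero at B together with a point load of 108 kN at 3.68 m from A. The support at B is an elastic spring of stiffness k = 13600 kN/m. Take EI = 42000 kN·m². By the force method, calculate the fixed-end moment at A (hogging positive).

M_A = 153.6 kN·m

Release the roller at B. Primary structure: cantilever fixed at A.
Free-end deflection of the primary structure under the applied loading (downward +):
  triangular load, peak 28.5 at the fixed end: w₀L⁴/(30EI) = 721.7/EI
  point load 108 at a = 3.68: Pa²(3L − a)/(6EI) = 2942/EI
  δ_0 = 3664/EI
Flexibility coefficient — unit upward force at B: δ_{BB} = L³/(3EI) = 48.23/EI.
With EI = 42000 kN·m²: δ_0 = 0.087236 m and δ_{BB} = 0.001148 m/kN.
Compatibility — the spring shortens by R_B/k under the reaction it provides: δ_0 − R_B·δ_{BB} = R_B/k. With 1/k = 0.000074 m/kN, R_B = δ_0 / (δ_{BB} + 1/k) = 0.087236 / (0.001148 + 0.000074) = 71.39 kN.
Moment equilibrium about A: M_A = Σ(load moments about A) − R_B·L = 528.4 − 71.39×5.25 = 153.6 kN·m.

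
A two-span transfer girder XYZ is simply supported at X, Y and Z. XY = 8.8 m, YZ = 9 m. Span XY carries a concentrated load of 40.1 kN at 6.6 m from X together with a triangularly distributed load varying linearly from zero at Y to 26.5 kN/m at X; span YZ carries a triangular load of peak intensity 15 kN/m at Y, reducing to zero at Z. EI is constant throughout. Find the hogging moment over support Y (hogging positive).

M_Y = 128.8 kN·m

Take M_Y as the redundant. Released structure: two simple spans XY and YZ with a hinge at Y.
Rotations at Y on the released spans (each span's end-slope, ×1/EI):
  span XY: point load 40.1 at a = 6.6: Pab(L + a)/(6LEI) = 169.8/EI
  span XY: triangular load, peak 26.5: 7w₀L³/(360EI) = 351.1/EI
  span YZ: triangular load, peak 15: w₀L³/(45EI) = 243/EI
  relative rotation θ_0 = (521 + 243)/EI = 764/EI
A unit hogging moment at Y produces rotation L₁/(3EI) + L₂/(3EI) = 5.933/EI.
Slope continuity at Y: θ_0 = M_Y·5.933/EI, so M_Y = 764/5.933 = 128.8 kN·m (hogging).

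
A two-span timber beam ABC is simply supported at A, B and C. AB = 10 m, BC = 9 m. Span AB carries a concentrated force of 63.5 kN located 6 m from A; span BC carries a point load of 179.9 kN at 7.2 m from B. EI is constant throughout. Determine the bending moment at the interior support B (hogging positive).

Insert a hinge at B; M_B is the redundant, and each span becomes simply supported.
End slopes at the hinge B, treating each span as simply supported:
  span AB: point load 63.5 at a = 6: Pab(L + a)/(6LEI) = 406.4/EI
  span BC: point load 179.9 at a = 7.2: Pab(L + b)/(6LEI) = 466.3/EI
  relative rotation θ_0 = (406.4 + 466.3)/EI = 872.7/EI
A unit hogging moment at B produces rotation L₁/(3EI) + L₂/(3EI) = 6.333/EI.
Slope continuity at B: θ_0 = M_B·6.333/EI, so M_B = 872.7/6.333 = 137.8 kN·m (hogging).

M_B = 137.8 kN·m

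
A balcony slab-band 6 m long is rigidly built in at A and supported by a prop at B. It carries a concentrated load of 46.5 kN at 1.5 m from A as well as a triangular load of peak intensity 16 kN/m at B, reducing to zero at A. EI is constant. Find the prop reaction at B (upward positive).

R_B = 30.4 kN

Choose R_B as the redundant. The primary structure is the cantilever fixed at A.
Free-end deflection of the primary structure under the applied loading (downward +):
  point load 46.5 at a = 1.5: Pa²(3L − a)/(6EI) = 287.7/EI
  triangular load, peak 16 at the free end: 11w₀L⁴/(120EI) = 1901/EI
  δ_0 = 2189/EI
Tip deflection under a unit load at B: L³/(3EI) = 72/EI.
Compatibility at B: δ_0 − R_B·δ_{BB} = 0, so R_B = 2189/72 = 30.4 kN.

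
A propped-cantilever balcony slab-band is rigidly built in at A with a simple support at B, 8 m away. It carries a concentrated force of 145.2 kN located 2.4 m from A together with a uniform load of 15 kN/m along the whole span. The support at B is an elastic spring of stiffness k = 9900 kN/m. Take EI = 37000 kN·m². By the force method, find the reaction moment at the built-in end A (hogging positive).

M_A = 338.1 kN·m

Release the roller at B. Primary structure: cantilever fixed at A.
Free-end deflection of the primary structure under the applied loading (downward +):
  point load 145.2 at a = 2.4: Pa²(3L − a)/(6EI) = 3011/EI
  UDL 15: wL⁴/(8EI) = 7680/EI
  δ_0 = 10691/EI
Flexibility coefficient — unit upward force at B: δ_{BB} = L³/(3EI) = 170.7/EI.
With EI = 37000 kN·m²: δ_0 = 0.28894 m and δ_{BB} = 0.004613 m/kN.
Compatibility — the spring shortens by R_B/k under the reaction it provides: δ_0 − R_B·δ_{BB} = R_B/k. With 1/k = 0.000101 m/kN, R_B = δ_0 / (δ_{BB} + 1/k) = 0.28894 / (0.004613 + 0.000101) = 61.3 kN.
Moment equilibrium about A: M_A = Σ(load moments about A) − R_B·L = 828.5 − 61.3×8 = 338.1 kN·m.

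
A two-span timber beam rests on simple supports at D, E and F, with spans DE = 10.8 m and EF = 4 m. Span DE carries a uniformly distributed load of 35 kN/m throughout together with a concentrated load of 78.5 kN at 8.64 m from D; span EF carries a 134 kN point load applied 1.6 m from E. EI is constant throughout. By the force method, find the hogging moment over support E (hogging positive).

Insert a hinge at E; M_E is the redundant, and each span becomes simply supported.
End slopes at the hinge E, treating each span as simply supported:
  span DE: UDL 35: wL³/(24EI) = 1837/EI
  span DE: point load 78.5 at a = 8.64: Pab(L + a)/(6LEI) = 439.5/EI
  span EF: point load 134 at a = 1.6: Pab(L + b)/(6LEI) = 137.2/EI
  relative rotation θ_0 = (2277 + 137.2)/EI = 2414/EI
A unit hogging moment at E produces rotation L₁/(3EI) + L₂/(3EI) = 4.933/EI.
Slope continuity at E: θ_0 = M_E·4.933/EI, so M_E = 2414/4.933 = 489.3 kN·m (hogging).

M_E = 489.3 kN·m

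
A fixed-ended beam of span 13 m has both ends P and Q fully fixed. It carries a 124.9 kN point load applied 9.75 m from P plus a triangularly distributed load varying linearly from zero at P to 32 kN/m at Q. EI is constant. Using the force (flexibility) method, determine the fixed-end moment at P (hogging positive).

Release both end moments; the primary structure is a simply-supported span PQ with redundants M_P and M_Q.
End rotations of the released simple span under the applied load (×1/EI):
  at P: point load 124.9 at a = 9.75: Pab(L + b)/(6LEI) = 824.5/EI
  at Q: point load 124.9 at a = 9.75: Pab(L + a)/(6LEI) = 1154/EI
  at P: triangular load, peak 32: 7w₀L³/(360EI) = 1367/EI
  at Q: triangular load, peak 32: w₀L³/(45EI) = 1562/EI
  θ_P0 = 2192/EI,  θ_Q0 = 2717/EI
Flexibility coefficients: a unit moment at one end gives L/(3EI) there and L/(6EI) at the far end, so f₁₁ = f₂₂ = 4.333/EI and f₁₂ = f₂₁ = 2.167/EI.
Compatibility — zero rotation at each built-in end:
  4.333 M_P + 2.167 M_Q = 2192
  2.167 M_P + 4.333 M_Q = 2717
Solving the pair gives M_P = 256.4 kN·m and M_Q = 498.7 kN·m (hogging).

M_P = 256.4 kN·m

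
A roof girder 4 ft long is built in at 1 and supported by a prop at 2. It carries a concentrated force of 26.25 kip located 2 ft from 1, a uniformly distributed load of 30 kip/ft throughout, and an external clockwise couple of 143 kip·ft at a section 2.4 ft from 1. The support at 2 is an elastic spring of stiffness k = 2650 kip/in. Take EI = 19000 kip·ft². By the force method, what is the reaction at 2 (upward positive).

R_2 = 95.57 kip

Choose R_2 as the redundant. The primary structure is the cantilever fixed at 1.
Free-end deflection of the primary structure under the applied loading (downward +):
  point load 26.25 at a = 2: Pa²(3L − a)/(6EI) = 175/EI
  UDL 30: wL⁴/(8EI) = 960/EI
  clockwise couple 143 at a = 2.4: M₀a(2L − a)/(2EI) = 961/EI
  δ_0 = 2096/EI
Tip deflection under a unit load at 2: L³/(3EI) = 21.33/EI.
With EI = 19000 kip·ft²: δ_0 = 0.11031 ft and δ_{22} = 0.001123 ft/kip.
Compatibility — the spring shortens by R_2/k under the reaction it provides: δ_0 − R_2·δ_{22} = R_2/k. With 1/k = 1/(2650×12) ft/kip = 0.000031 ft/kip, R_2 = δ_0 / (δ_{22} + 1/k) = 0.11031 / (0.001123 + 0.000031) = 95.57 kip.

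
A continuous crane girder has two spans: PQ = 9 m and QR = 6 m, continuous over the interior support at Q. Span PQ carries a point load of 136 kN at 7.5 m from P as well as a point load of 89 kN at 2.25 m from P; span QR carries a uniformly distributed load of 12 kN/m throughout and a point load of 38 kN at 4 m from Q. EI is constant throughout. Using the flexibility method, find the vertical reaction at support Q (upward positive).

R_Q = 235.6 kN

Release continuity at Q by inserting a hinge; the redundant is the internal moment M_Q. The primary structure is two simply-supported spans PQ and QR.
Discontinuity in slope at Q on the released structure — sum the simple-span end rotations:
  span PQ: point load 136 at a = 7.5: Pab(L + a)/(6LEI) = 467.5/EI
  span PQ: point load 89 at a = 2.25: Pab(L + a)/(6LEI) = 281.6/EI
  span QR: UDL 12: wL³/(24EI) = 108/EI
  span QR: point load 38 at a = 4: Pab(L + b)/(6LEI) = 67.56/EI
  relative rotation θ_0 = (749.1 + 175.6)/EI = 924.7/EI
A unit hogging moment at Q produces rotation L₁/(3EI) + L₂/(3EI) = 5/EI.
Compatibility: M_Q·(L₁+L₂)/(3EI) = θ_0, giving M_Q = 184.9 kN·m (hogging).
Span PQ, ΣM about P with M_Q applied at Q: R_Q^{PQ}·9 = 1220 + 184.9, so R_Q^{PQ} = 156.1 kN and R_P = 225 − 156.1 = 68.87 kN.
Span QR, ΣM about R: R_Q^{QR}·6 = 292 + 184.9, so R_Q^{QR} = 79.49 kN and R_R = 110 − 79.49 = 30.51 kN.
R_Q = 156.1 + 79.49 = 235.6 kN.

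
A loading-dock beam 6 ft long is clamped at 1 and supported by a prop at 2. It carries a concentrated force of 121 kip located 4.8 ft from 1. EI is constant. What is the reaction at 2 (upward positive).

Release the roller at 2. Primary structure: cantilever fixed at 1.
Primary-structure tip deflection at 2 by superposition:
  point load 121 at a = 4.8: Pa²(3L − a)/(6EI) = 6133/EI
Flexibility coefficient — unit upward force at 2: δ_{22} = L³/(3EI) = 72/EI.
Compatibility at 2: δ_0 − R_2·δ_{22} = 0, so R_2 = 6133/72 = 85.18 kip.

R_2 = 85.18 kip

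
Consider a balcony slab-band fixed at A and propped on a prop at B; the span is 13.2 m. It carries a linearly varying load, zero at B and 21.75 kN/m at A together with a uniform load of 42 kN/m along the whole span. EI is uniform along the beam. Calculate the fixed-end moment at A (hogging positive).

Remove the prop at B; the released (primary) structure is a cantilever built in at A.
Free-end deflection of the primary structure under the applied loading (downward +):
  triangular load, peak 21.75 at the fixed end: w₀L⁴/(30EI) = 22011/EI
  UDL 42: wL⁴/(8EI) = 159388/EI
  δ_0 = 181398/EI
Tip deflection under a unit load at B: L³/(3EI) = 766.7/EI.
The prop prevents deflection at B: R_B = δ_0/δ_{BB} = 181398/766.7 = 236.6 kN.
Moment equilibrium about A: M_A = Σ(load moments about A) − R_B·L = 4291 − 236.6×13.2 = 1167 kN·m.

M_A = 1167 kN·m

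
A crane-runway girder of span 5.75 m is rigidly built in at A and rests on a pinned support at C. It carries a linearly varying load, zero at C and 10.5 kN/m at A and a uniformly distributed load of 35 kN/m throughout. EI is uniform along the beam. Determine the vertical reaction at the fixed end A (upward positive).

R_A = 149.9 kN

Release the roller at C. Primary structure: cantilever fixed at A.
Free-end deflection of the primary structure under the applied loading (downward +):
  triangular load, peak 10.5 at the fixed end: w₀L⁴/(30EI) = 382.6/EI
  UDL 35: wL⁴/(8EI) = 4782/EI
  δ_0 = 5165/EI
Flexibility coefficient — unit upward force at C: δ_{CC} = L³/(3EI) = 63.37/EI.
The prop prevents deflection at C: R_C = δ_0/δ_{CC} = 5165/63.37 = 81.51 kN.
Vertical equilibrium: R_A = ΣP − R_C = 231.4 − 81.51 = 149.9 kN.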